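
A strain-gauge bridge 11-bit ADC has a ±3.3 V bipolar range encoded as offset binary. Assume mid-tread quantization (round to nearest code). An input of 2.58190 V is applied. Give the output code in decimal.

code 1825

Full-scale span = 6.6 V; LSB = 6.6/2^11 = 3.223 mV.
(V_in − V_low)/LSB = (2.58190 − (−3.3)) / 0.00322266 = 1825.171.
Round → code 1825.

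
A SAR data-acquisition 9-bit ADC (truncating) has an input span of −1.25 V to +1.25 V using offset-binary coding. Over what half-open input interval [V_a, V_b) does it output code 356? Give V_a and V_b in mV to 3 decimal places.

LSB = 2.5/2^9 = 4.883 mV.
V_a = V_low + 356·LSB = 0.488281 V; V_b = V_low + 357·LSB = 0.493164 V.

[488.281 mV, 493.164 mV)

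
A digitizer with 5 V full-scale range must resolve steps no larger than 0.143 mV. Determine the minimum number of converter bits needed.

Number of steps required ≥ 5 V / 0.143 mV = 34965.03.
Need 2^N ≥ 34965.03; 2^15 = 32768, 2^16 = 65536.
Minimum N = 16.

16 bits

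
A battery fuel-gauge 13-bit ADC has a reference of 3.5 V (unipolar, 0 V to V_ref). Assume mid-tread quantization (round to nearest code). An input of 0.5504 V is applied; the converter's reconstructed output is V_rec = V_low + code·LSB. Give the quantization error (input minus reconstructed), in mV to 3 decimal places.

One LSB is 3.5 V / 8192 = 427.25 µV.
Scaled input = 1288.2505 LSBs, so code = 1288.
Reconstructed: 0.55029297 V.
Error = 0.5504 − 0.55029297 = 0.000107031 V = 0.107 mV.

0.107 mV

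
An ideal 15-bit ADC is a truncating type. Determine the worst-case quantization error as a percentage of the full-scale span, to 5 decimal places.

0.00305 %

Truncating → worst-case error = 1 LSB = V_FS/2^15, so 100/32768 = 0.00305176 % of full scale.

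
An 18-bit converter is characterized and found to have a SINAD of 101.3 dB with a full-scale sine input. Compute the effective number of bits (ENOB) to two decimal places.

ENOB = (SINAD − 1.76) / 6.02 = (101.3 − 1.76)/6.02 = 16.535.

16.53 bits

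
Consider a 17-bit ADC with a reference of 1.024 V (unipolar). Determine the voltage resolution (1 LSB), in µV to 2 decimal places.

Full-scale span = 1.024 V.
LSB = 1.024 / 2^17 = 1.024 / 131072 = 7.8125e-06 V = 7.81 µV.

7.81 µV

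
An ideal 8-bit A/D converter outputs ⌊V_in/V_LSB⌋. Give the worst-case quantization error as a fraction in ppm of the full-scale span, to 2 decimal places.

Truncating → worst-case error = 1 LSB = V_FS/2^8, so 1e+06/256 = 3906.25 ppm of full scale.

3906.25 ppm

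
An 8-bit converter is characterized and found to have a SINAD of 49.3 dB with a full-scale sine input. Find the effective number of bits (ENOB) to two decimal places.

ENOB = (SINAD − 1.76) / 6.02 = (49.3 − 1.76)/6.02 = 7.897.

7.90 bits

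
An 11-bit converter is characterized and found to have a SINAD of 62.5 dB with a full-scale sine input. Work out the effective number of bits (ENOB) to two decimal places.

ENOB = (SINAD − 1.76) / 6.02 = (62.5 − 1.76)/6.02 = 10.090.

10.09 bits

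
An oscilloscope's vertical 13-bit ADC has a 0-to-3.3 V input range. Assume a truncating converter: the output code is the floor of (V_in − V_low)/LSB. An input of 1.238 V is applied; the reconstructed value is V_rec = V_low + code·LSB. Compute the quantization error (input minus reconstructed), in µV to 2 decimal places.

One LSB is 3.3 V / 8192 = 402.83 µV.
(V_in − V_low)/LSB = (1.238 − 0)/0.000402832 = 3073.2412 → code 3073 (floor).
Reconstructed: 1.2379028 V.
Error = 1.238 − 1.2379028 = 9.7168e-05 V = 97.17 µV.

97.17 µV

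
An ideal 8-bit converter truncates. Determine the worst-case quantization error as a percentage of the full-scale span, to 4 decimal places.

Truncating → worst-case error = 1 LSB = V_FS/2^8, so 100/256 = 0.390625 % of full scale.

0.3906 %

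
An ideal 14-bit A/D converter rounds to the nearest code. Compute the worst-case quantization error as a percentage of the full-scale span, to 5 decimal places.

Rounding → worst-case error = ½ LSB = V_FS/2^15, so 100/32768 = 0.00305176 % of full scale.

0.00305 %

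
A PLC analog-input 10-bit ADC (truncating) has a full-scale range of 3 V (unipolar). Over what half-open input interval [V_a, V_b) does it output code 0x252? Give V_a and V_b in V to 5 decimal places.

LSB = 3/2^10 = 2.930 mV.
Code 0x252 = 594 decimal.
V_a = V_low + 594·LSB = 1.74023 V; V_b = V_low + 595·LSB = 1.74316 V.

[1.74023 V, 1.74316 V)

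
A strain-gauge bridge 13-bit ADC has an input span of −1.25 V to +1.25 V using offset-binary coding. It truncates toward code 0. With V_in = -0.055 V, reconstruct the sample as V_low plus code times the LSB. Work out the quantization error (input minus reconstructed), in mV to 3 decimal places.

0.237 mV

LSB = 2.5/2^13 = 305.18 µV.
Scaled input = 3915.7760 LSBs, so code = 3915.
V_rec = (−1.25) + 3915·0.000305176 = -0.055236816 V.
Error = -0.055 − (−0.055236816) = 0.000236816 V = 0.237 mV.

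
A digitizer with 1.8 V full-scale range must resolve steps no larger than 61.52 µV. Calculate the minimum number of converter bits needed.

15 bits

Number of steps required ≥ 1.8 V / 61.52 µV = 29258.78.
Need 2^N ≥ 29258.78; 2^14 = 16384, 2^15 = 32768.
Minimum N = 15.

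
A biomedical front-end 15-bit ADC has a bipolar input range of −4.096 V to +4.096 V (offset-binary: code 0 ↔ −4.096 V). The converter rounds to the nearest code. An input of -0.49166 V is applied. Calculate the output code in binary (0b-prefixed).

code 0b11100001010001 (decimal 14417)

With 32768 levels over 8.192 V, one step is 250.00 µV.
Input sits at 14417.360 steps above V_low.
Round → code 14417.
In binary (0b-prefixed): 0b11100001010001.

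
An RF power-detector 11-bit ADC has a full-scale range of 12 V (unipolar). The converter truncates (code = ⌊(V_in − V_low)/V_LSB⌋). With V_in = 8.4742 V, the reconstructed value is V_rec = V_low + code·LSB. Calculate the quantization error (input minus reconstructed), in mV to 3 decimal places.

1.544 mV

Step size: 12 V ÷ 2^11 = 5.859 mV.
Scaled input = 1446.2635 LSBs, so code = 1446.
Reconstructed: 8.4726562 V.
V_in − V_rec = 0.00154375 V = 1.544 mV.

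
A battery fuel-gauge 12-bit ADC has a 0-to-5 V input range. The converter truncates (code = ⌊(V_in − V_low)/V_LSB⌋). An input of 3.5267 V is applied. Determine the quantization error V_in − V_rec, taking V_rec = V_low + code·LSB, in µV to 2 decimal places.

Step size: 5 V ÷ 2^12 = 1.221 mV.
(V_in − V_low)/LSB = (3.5267 − 0)/0.0012207 = 2889.0726 → code 2889 (floor).
V_rec = 0 + 2889·0.0012207 = 3.5266113 V.
Error = 3.5267 − 3.5266113 = 8.86719e-05 V = 88.67 µV.

88.67 µV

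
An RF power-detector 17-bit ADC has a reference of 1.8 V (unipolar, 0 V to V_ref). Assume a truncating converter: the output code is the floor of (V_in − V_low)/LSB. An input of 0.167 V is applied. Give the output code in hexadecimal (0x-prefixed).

With 131072 levels over 1.8 V, one step is 13.73 µV.
(V_in − V_low)/LSB = (0.167 − 0) / 1.37329e-05 = 12160.569.
Floor → code 12160.
In hexadecimal (0x-prefixed): 0x2F80.

code 0x2F80 (decimal 12160)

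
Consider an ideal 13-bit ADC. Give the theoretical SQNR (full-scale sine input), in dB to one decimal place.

80.0 dB

SNR ≈ 6.02·N + 1.76 dB = 6.02·13 + 1.76 = 80.02 dB.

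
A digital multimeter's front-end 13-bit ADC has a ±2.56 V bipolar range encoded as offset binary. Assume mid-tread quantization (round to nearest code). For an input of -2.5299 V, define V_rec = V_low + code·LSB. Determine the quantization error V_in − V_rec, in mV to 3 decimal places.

0.100 mV

LSB = 5.12/2^13 = 0.625 mV.
(V_in − V_low)/LSB = (-2.5299 − (−2.56))/0.000625 = 48.1600 → code 48 (round).
Reconstructed: -2.53 V.
Difference: 0.0001 V → 0.100 mV.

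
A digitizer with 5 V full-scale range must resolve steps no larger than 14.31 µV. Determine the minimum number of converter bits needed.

19 bits

Number of steps required ≥ 5 V / 14.31 µV = 349406.01.
Need 2^N ≥ 349406.01; 2^18 = 262144, 2^19 = 524288.
Minimum N = 19.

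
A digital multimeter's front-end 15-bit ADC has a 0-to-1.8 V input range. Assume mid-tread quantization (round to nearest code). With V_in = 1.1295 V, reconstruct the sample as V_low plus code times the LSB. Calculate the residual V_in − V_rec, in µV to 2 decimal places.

-4.39 µV

LSB = 1.8/2^15 = 54.93 µV.
(V_in − V_low)/LSB = (1.1295 − 0)/5.49316e-05 = 20561.9200 → code 20562 (round).
Code 20562 maps back to 0 + 20562×5.49316e-05 V = 1.1295044 V.
Error = 1.1295 − 1.1295044 = -4.39453e-06 V = -4.39 µV.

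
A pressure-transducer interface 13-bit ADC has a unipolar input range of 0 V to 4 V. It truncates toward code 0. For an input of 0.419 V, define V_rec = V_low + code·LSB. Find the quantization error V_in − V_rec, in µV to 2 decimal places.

54.69 µV

LSB = 4/2^13 = 488.28 µV.
Scaled input = 858.1120 LSBs, so code = 858.
Code 858 maps back to 0 + 858×0.000488281 V = 0.41894531 V.
Difference: 5.46875e-05 V → 54.69 µV.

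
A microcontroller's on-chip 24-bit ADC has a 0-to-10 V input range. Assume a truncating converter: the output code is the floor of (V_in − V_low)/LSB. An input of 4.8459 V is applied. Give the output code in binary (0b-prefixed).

code 0b11111000000111000010111 (decimal 8130071)

Full-scale span = 10 V; LSB = 10/2^24 = 0.60 µV.
Input sits at 8130071.101 steps above V_low.
⌊·⌋(8130071.101) = 8130071.
In binary (0b-prefixed): 0b11111000000111000010111.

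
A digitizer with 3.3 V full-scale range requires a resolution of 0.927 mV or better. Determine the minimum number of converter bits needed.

Number of steps required ≥ 3.3 V / 0.927 mV = 3559.87.
Need 2^N ≥ 3559.87; 2^11 = 2048, 2^12 = 4096.
Minimum N = 12.

12 bits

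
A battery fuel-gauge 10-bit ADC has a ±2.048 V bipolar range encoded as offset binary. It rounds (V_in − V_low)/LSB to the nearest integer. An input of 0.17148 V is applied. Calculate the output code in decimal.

code 555

With 1024 levels over 4.096 V, one step is 4.000 mV.
(V_in − V_low)/LSB = (0.17148 − (−2.048)) / 0.004 = 554.870.
So the output code is 555.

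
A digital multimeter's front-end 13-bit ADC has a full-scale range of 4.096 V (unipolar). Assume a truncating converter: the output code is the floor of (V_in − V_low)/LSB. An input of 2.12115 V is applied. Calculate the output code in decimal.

LSB = 4.096 V / 8192 = 0.500 mV.
Input sits at 4242.300 steps above V_low.
⌊·⌋(4242.300) = 4242.

code 4242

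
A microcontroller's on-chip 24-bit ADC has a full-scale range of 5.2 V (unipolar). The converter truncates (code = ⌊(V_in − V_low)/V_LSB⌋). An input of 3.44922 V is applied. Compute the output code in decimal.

code 11128520

With 16777216 levels over 5.2 V, one step is 0.31 µV.
(V_in − V_low)/LSB = (3.44922 − 0) / 3.09944e-07 = 11128520.956.
⌊·⌋(11128520.956) = 11128520.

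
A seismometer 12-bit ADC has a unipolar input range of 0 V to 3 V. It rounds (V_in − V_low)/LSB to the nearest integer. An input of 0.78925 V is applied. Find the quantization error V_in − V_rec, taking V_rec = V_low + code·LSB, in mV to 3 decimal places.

-0.301 mV

LSB = 3/2^12 = 0.732 mV.
(V_in − V_low)/LSB = (0.78925 − 0)/0.000732422 = 1077.5893 → code 1078 (round).
Reconstructed: 0.78955078 V.
Error = 0.78925 − 0.78955078 = -0.000300781 V = -0.301 mV.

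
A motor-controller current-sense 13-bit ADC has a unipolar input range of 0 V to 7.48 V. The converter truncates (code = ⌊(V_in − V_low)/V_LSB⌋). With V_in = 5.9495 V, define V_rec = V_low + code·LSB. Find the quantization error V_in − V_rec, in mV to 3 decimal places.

LSB = 7.48/2^13 = 0.913 mV.
Scaled input = 6515.8160 LSBs, so code = 6515.
Reconstructed: 5.9487549 V.
Difference: 0.000745117 V → 0.745 mV.

0.745 mV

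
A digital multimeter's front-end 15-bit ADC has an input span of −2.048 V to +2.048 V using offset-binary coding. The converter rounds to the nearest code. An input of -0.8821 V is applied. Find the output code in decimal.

code 9327

LSB = 4.096 V / 32768 = 125.00 µV.
Input sits at 9327.200 steps above V_low.
So the output code is 9327.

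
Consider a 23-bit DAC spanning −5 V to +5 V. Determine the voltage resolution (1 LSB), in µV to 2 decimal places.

Full-scale span = 10 V.
LSB = 10 / 2^23 = 10 / 8388608 = 1.19209e-06 V = 1.19 µV.

1.19 µV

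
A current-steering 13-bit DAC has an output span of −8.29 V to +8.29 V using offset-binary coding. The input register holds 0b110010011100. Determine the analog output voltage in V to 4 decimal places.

-1.7568 V

LSB = 16.58 V / 2^13 = 2.024 mV.
Code 0b110010011100 = 3228 decimal.
V_out = (−8.29) + 3228 × 0.00202393 V = -1.75677 V.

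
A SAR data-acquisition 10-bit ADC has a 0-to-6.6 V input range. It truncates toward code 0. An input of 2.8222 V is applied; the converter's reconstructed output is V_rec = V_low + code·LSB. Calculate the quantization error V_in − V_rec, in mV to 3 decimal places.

5.598 mV

Step size: 6.6 V ÷ 2^10 = 6.445 mV.
Scaled input = 437.8686 LSBs, so code = 437.
Reconstructed: 2.8166016 V.
Error = 2.8222 − 2.8166016 = 0.00559844 V = 5.598 mV.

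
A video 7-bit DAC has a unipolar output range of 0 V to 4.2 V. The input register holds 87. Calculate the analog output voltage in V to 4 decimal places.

LSB = 4.2 V / 2^7 = 32.812 mV.
V_out = 0 + 87 × 0.0328125 V = 2.85469 V.

2.8547 V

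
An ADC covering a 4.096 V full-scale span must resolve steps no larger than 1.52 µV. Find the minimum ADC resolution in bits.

Number of steps required ≥ 4.096 V / 1.52 µV = 2694736.84.
Need 2^N ≥ 2694736.84; 2^21 = 2097152, 2^22 = 4194304.
Minimum N = 22.

22 bits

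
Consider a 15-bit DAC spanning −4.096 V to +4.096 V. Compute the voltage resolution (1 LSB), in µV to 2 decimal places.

Full-scale span = 8.192 V.
LSB = 8.192 / 2^15 = 8.192 / 32768 = 0.00025 V = 250.00 µV.

250.00 µV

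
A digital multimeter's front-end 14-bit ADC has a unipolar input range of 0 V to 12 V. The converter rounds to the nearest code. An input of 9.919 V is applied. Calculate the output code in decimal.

code 13543

Full-scale span = 12 V; LSB = 12/2^14 = 0.732 mV.
(V_in − V_low)/LSB = (9.919 − 0) / 0.000732422 = 13542.741.
So the output code is 13543.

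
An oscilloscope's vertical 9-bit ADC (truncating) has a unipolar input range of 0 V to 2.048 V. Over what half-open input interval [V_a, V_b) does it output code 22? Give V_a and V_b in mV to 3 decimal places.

[88.000 mV, 92.000 mV)

LSB = 2.048/2^9 = 4.000 mV.
V_a = V_low + 22·LSB = 0.088 V; V_b = V_low + 23·LSB = 0.092 V.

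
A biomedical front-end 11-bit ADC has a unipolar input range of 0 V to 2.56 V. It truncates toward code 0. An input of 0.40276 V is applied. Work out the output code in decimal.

code 322

With 2048 levels over 2.56 V, one step is 1.250 mV.
(0.40276 − 0) / 0.00125 = 322.208 LSBs.
⌊·⌋(322.208) = 322.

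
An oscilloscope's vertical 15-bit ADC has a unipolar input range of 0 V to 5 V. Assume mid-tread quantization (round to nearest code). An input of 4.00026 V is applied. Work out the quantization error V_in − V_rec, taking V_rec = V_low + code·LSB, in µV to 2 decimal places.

One LSB is 5 V / 32768 = 152.59 µV.
(4.00026 − 0)/0.000152588 = 26216.1039; round gives code 26216.
V_rec = 0 + 26216·0.000152588 = 4.0002441 V.
V_in − V_rec = 1.58594e-05 V = 15.86 µV.

15.86 µV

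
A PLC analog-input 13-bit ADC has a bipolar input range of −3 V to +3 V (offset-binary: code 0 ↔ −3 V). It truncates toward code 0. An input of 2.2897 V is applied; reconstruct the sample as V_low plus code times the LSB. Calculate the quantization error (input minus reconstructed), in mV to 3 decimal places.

0.149 mV

One LSB is 6 V / 8192 = 0.732 mV.
(2.2897 − (−3))/0.000732422 = 7222.2037; ⌊·⌋ gives code 7222.
V_rec = (−3) + 7222·0.000732422 = 2.2895508 V.
V_in − V_rec = 0.000149219 V = 0.149 mV.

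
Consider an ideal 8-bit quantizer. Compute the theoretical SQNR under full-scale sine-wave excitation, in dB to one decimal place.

SNR ≈ 6.02·N + 1.76 dB = 6.02·8 + 1.76 = 49.92 dB.

49.9 dB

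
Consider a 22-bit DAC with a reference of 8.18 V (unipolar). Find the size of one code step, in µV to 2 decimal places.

Full-scale span = 8.18 V.
LSB = 8.18 / 2^22 = 8.18 / 4194304 = 1.95026e-06 V = 1.95 µV.

1.95 µV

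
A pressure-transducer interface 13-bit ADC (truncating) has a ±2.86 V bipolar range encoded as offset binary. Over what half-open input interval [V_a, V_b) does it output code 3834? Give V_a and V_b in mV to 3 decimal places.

[-182.939 mV, -182.241 mV)

LSB = 5.72/2^13 = 0.698 mV.
V_a = V_low + 3834·LSB = -0.182939 V; V_b = V_low + 3835·LSB = -0.182241 V.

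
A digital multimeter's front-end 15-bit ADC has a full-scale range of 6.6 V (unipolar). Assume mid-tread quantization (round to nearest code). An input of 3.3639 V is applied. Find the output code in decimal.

With 32768 levels over 6.6 V, one step is 201.42 µV.
(3.3639 − 0) / 0.000201416 = 16701.254 LSBs.
Round → code 16701.

code 16701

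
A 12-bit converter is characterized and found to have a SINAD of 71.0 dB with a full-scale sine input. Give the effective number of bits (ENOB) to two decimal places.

ENOB = (SINAD − 1.76) / 6.02 = (71.0 − 1.76)/6.02 = 11.502.

11.50 bits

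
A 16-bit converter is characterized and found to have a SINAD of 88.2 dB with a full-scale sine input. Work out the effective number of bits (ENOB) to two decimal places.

ENOB = (SINAD − 1.76) / 6.02 = (88.2 − 1.76)/6.02 = 14.359.

14.36 bits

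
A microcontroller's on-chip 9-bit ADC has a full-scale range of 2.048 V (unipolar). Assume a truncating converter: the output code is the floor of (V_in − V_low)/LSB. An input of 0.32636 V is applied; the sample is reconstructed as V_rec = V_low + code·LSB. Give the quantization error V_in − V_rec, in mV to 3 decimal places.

2.360 mV

Step size: 2.048 V ÷ 2^9 = 4.000 mV.
(V_in − V_low)/LSB = (0.32636 − 0)/0.004 = 81.5900 → code 81 (floor).
Code 81 maps back to 0 + 81×0.004 V = 0.324 V.
Error = 0.32636 − 0.324 = 0.00236 V = 2.360 mV.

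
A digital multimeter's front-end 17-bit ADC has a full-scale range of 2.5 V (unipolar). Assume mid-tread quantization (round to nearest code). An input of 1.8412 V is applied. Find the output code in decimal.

Full-scale span = 2.5 V; LSB = 2.5/2^17 = 19.07 µV.
Input sits at 96531.907 steps above V_low.
Round → code 96532.

code 96532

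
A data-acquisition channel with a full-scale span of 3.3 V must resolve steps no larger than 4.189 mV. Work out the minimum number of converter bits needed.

Number of steps required ≥ 3.3 V / 4.189 mV = 787.78.
Need 2^N ≥ 787.78; 2^9 = 512, 2^10 = 1024.
Minimum N = 10.

10 bits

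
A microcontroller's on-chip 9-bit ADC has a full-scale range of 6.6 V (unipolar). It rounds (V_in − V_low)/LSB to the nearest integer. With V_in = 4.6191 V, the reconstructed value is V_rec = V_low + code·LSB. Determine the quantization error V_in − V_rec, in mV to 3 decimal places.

Step size: 6.6 V ÷ 2^9 = 12.891 mV.
(4.6191 − 0)/0.0128906 = 358.3302; round gives code 358.
Reconstructed: 4.6148438 V.
Difference: 0.00425625 V → 4.256 mV.

4.256 mV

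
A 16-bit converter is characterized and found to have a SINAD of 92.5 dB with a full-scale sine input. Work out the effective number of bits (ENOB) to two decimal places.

15.07 bits

ENOB = (SINAD − 1.76) / 6.02 = (92.5 − 1.76)/6.02 = 15.073.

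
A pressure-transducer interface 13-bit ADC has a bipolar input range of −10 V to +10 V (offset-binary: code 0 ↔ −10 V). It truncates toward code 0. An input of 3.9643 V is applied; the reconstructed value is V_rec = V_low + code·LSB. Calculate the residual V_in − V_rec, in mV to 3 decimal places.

One LSB is 20 V / 8192 = 2.441 mV.
Scaled input = 5719.7773 LSBs, so code = 5719.
V_rec = (−10) + 5719·0.00244141 = 3.9624023 V.
V_in − V_rec = 0.00189766 V = 1.898 mV.

1.898 mV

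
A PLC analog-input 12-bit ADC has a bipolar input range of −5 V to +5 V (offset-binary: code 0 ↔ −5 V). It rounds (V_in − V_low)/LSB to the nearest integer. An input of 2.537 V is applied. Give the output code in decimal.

code 3087

Full-scale span = 10 V; LSB = 10/2^12 = 2.441 mV.
(2.537 − (−5)) / 0.00244141 = 3087.155 LSBs.
So the output code is 3087.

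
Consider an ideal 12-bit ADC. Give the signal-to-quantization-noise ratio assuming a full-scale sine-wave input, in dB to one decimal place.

SNR ≈ 6.02·N + 1.76 dB = 6.02·12 + 1.76 = 74.00 dB.

74.0 dB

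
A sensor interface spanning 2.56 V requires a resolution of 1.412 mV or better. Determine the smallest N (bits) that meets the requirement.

11 bits

Number of steps required ≥ 2.56 V / 1.412 mV = 1813.03.
Need 2^N ≥ 1813.03; 2^10 = 1024, 2^11 = 2048.
Minimum N = 11.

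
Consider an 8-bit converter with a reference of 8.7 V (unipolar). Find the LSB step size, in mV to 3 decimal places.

33.984 mV

Full-scale span = 8.7 V.
LSB = 8.7 / 2^8 = 8.7 / 256 = 0.0339844 V = 33.984 mV.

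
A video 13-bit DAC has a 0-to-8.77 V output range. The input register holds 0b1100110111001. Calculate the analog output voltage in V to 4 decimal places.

7.0496 V

LSB = 8.77 V / 2^13 = 1.071 mV.
Code 0b1100110111001 = 6585 decimal.
V_out = 0 + 6585 × 0.00107056 V = 7.04962 V.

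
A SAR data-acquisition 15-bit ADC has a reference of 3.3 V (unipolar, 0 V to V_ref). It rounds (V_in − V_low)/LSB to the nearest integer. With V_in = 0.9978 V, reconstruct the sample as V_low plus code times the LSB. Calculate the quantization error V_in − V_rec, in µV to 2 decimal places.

-14.94 µV

One LSB is 3.3 V / 32768 = 100.71 µV.
(V_in − V_low)/LSB = (0.9978 − 0)/0.000100708 = 9907.8516 → code 9908 (round).
Code 9908 maps back to 0 + 9908×0.000100708 V = 0.99781494 V.
Error = 0.9978 − 0.99781494 = -1.49414e-05 V = -14.94 µV.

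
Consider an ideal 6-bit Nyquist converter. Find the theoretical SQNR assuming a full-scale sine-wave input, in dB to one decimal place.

SNR ≈ 6.02·N + 1.76 dB = 6.02·6 + 1.76 = 37.88 dB.

37.9 dB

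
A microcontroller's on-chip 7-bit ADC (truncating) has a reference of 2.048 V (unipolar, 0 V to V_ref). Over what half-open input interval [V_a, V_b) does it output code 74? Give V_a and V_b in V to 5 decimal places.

[1.18400 V, 1.20000 V)

LSB = 2.048/2^7 = 16.000 mV.
V_a = V_low + 74·LSB = 1.184 V; V_b = V_low + 75·LSB = 1.2 V.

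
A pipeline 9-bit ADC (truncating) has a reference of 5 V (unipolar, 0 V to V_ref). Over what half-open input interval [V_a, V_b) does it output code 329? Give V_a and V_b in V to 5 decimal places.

LSB = 5/2^9 = 9.766 mV.
V_a = V_low + 329·LSB = 3.21289 V; V_b = V_low + 330·LSB = 3.22266 V.

[3.21289 V, 3.22266 V)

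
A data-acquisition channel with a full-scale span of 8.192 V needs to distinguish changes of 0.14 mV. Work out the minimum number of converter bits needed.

Number of steps required ≥ 8.192 V / 0.14 mV = 58514.29.
Need 2^N ≥ 58514.29; 2^15 = 32768, 2^16 = 65536.
Minimum N = 16.

16 bits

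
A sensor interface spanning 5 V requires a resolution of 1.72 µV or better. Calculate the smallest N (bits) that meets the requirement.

Number of steps required ≥ 5 V / 1.72 µV = 2906976.74.
Need 2^N ≥ 2906976.74; 2^21 = 2097152, 2^22 = 4194304.
Minimum N = 22.

22 bits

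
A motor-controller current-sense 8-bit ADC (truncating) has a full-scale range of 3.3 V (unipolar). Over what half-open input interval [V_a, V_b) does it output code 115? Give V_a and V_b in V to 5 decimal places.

LSB = 3.3/2^8 = 12.891 mV.
V_a = V_low + 115·LSB = 1.48242 V; V_b = V_low + 116·LSB = 1.49531 V.

[1.48242 V, 1.49531 V)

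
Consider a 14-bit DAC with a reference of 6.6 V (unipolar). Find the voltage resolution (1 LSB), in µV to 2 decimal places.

Full-scale span = 6.6 V.
LSB = 6.6 / 2^14 = 6.6 / 16384 = 0.000402832 V = 402.83 µV.

402.83 µV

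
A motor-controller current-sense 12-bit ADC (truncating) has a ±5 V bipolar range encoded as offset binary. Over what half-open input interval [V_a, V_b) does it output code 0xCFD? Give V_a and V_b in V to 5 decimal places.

[3.11768 V, 3.12012 V)

LSB = 10/2^12 = 2.441 mV.
Code 0xCFD = 3325 decimal.
V_a = V_low + 3325·LSB = 3.11768 V; V_b = V_low + 3326·LSB = 3.12012 V.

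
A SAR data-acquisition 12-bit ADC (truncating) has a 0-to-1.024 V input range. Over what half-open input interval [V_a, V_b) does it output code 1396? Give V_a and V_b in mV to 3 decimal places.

[349.000 mV, 349.250 mV)

LSB = 1.024/2^12 = 250.00 µV.
V_a = V_low + 1396·LSB = 0.349 V; V_b = V_low + 1397·LSB = 0.34925 V.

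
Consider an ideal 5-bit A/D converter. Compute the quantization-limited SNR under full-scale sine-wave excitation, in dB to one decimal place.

31.9 dB

SNR ≈ 6.02·N + 1.76 dB = 6.02·5 + 1.76 = 31.86 dB.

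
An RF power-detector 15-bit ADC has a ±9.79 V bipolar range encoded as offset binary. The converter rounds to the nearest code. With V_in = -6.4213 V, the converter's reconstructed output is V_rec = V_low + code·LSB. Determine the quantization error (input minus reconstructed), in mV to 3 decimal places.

Step size: 19.58 V ÷ 2^15 = 0.598 mV.
(-6.4213 − (−9.79))/0.000597534 = 5637.6691; round gives code 5638.
V_rec = (−9.79) + 5638·0.000597534 = -6.4211023 V.
Error = -6.4213 − (−6.4211023) = -0.000197705 V = -0.198 mV.

-0.198 mV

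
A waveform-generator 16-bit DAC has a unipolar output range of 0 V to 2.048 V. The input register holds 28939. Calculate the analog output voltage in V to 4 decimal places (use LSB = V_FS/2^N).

0.9043 V

LSB = 2.048 V / 2^16 = 31.25 µV.
V_out = 0 + 28939 × 3.125e-05 V = 0.904344 V.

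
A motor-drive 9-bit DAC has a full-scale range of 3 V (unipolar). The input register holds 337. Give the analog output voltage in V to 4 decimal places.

1.9746 V

LSB = 3 V / 2^9 = 5.859 mV.
V_out = 0 + 337 × 0.00585938 V = 1.97461 V.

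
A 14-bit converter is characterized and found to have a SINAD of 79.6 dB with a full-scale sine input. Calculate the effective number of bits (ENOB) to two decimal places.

ENOB = (SINAD − 1.76) / 6.02 = (79.6 − 1.76)/6.02 = 12.930.

12.93 bits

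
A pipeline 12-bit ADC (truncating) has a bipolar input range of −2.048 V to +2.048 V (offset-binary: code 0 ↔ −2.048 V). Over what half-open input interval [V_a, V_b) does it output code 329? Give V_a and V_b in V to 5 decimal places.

LSB = 4.096/2^12 = 1.000 mV.
V_a = V_low + 329·LSB = -1.719 V; V_b = V_low + 330·LSB = -1.718 V.

[-1.71900 V, -1.71800 V)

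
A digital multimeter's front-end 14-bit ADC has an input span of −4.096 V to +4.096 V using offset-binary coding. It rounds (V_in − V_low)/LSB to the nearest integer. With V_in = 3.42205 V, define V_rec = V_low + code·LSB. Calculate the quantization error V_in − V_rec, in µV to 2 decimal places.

50.00 µV

Step size: 8.192 V ÷ 2^14 = 0.500 mV.
(V_in − V_low)/LSB = (3.42205 − (−4.096))/0.0005 = 15036.1000 → code 15036 (round).
Code 15036 maps back to (−4.096) + 15036×0.0005 V = 3.422 V.
V_in − V_rec = 5e-05 V = 50.00 µV.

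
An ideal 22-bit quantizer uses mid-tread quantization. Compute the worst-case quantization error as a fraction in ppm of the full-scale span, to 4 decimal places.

0.1192 ppm

Rounding → worst-case error = ½ LSB = V_FS/2^23, so 1e+06/8388608 = 0.119209 ppm of full scale.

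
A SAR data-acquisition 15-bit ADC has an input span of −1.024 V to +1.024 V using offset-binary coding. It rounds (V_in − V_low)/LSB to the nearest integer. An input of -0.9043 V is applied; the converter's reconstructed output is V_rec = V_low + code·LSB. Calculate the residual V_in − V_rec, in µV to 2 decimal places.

12.50 µV

Step size: 2.048 V ÷ 2^15 = 62.50 µV.
Scaled input = 1915.2000 LSBs, so code = 1915.
Code 1915 maps back to (−1.024) + 1915×6.25e-05 V = -0.9043125 V.
V_in − V_rec = 1.25e-05 V = 12.50 µV.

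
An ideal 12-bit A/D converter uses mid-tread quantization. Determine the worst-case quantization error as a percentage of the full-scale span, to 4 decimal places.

Rounding → worst-case error = ½ LSB = V_FS/2^13, so 100/8192 = 0.012207 % of full scale.

0.0122 %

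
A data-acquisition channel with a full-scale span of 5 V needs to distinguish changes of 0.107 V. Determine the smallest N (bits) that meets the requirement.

6 bits

Number of steps required ≥ 5 V / 0.107 V = 46.73.
Need 2^N ≥ 46.73; 2^5 = 32, 2^6 = 64.
Minimum N = 6.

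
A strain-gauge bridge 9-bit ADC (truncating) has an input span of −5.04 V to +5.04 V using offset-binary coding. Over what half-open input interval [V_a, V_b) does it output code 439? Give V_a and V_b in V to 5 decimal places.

[3.60281 V, 3.62250 V)

LSB = 10.08/2^9 = 19.688 mV.
V_a = V_low + 439·LSB = 3.60281 V; V_b = V_low + 440·LSB = 3.6225 V.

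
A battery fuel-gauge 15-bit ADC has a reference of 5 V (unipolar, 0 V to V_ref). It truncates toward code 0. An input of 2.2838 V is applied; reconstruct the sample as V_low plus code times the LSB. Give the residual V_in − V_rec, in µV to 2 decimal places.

17.04 µV

Step size: 5 V ÷ 2^15 = 152.59 µV.
(2.2838 − 0)/0.000152588 = 14967.1117; ⌊·⌋ gives code 14967.
Reconstructed: 2.283783 V.
Difference: 1.7041e-05 V → 17.04 µV.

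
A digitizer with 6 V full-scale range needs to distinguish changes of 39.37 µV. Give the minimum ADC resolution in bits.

Number of steps required ≥ 6 V / 39.37 µV = 152400.30.
Need 2^N ≥ 152400.30; 2^17 = 131072, 2^18 = 262144.
Minimum N = 18.

18 bits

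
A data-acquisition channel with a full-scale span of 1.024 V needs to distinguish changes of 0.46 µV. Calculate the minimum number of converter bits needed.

22 bits

Number of steps required ≥ 1.024 V / 0.46 µV = 2226086.96.
Need 2^N ≥ 2226086.96; 2^21 = 2097152, 2^22 = 4194304.
Minimum N = 22.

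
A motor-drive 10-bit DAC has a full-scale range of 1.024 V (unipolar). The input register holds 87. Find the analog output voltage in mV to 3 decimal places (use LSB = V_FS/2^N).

LSB = 1.024 V / 2^10 = 1.000 mV.
V_out = 0 + 87 × 0.001 V = 0.087 V.
= 87.000 mV.

87.000 mV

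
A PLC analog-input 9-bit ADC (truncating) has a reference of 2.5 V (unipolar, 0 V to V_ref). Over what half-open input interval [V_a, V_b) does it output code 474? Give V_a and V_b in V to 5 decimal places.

[2.31445 V, 2.31934 V)

LSB = 2.5/2^9 = 4.883 mV.
V_a = V_low + 474·LSB = 2.31445 V; V_b = V_low + 475·LSB = 2.31934 V.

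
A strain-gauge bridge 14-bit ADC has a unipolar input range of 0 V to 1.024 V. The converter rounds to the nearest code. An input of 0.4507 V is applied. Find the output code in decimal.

Full-scale span = 1.024 V; LSB = 1.024/2^14 = 62.50 µV.
Input sits at 7211.200 steps above V_low.
Round → code 7211.

code 7211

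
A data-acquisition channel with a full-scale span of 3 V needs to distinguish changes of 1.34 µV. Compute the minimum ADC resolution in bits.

22 bits

Number of steps required ≥ 3 V / 1.34 µV = 2238805.97.
Need 2^N ≥ 2238805.97; 2^21 = 2097152, 2^22 = 4194304.
Minimum N = 22.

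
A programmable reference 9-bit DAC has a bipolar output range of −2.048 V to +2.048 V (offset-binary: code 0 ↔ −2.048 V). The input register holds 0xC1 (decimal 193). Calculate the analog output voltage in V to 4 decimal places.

LSB = 4.096 V / 2^9 = 8.000 mV.
Code 0xC1 = 193 decimal.
V_out = (−2.048) + 193 × 0.008 V = -0.504 V.

-0.5040 V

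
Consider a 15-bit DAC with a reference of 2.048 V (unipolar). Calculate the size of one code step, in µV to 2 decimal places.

Full-scale span = 2.048 V.
LSB = 2.048 / 2^15 = 2.048 / 32768 = 6.25e-05 V = 62.50 µV.

62.50 µV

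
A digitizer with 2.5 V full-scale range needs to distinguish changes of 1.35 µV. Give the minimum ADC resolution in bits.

21 bits

Number of steps required ≥ 2.5 V / 1.35 µV = 1851851.85.
Need 2^N ≥ 1851851.85; 2^20 = 1048576, 2^21 = 2097152.
Minimum N = 21.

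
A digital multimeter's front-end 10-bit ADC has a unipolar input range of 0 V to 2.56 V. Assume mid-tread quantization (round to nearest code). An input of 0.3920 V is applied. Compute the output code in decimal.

code 157

LSB = 2.56 V / 1024 = 2.500 mV.
Input sits at 156.800 steps above V_low.
Round → code 157.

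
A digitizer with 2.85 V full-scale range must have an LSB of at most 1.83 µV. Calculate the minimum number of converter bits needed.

Number of steps required ≥ 2.85 V / 1.83 µV = 1557377.05.
Need 2^N ≥ 1557377.05; 2^20 = 1048576, 2^21 = 2097152.
Minimum N = 21.

21 bits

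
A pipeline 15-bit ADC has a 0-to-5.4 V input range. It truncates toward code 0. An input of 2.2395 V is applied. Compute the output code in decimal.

With 32768 levels over 5.4 V, one step is 164.79 µV.
Input sits at 13589.618 steps above V_low.
Floor → code 13589.

code 13589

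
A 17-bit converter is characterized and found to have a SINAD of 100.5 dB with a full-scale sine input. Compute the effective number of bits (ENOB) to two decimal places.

ENOB = (SINAD − 1.76) / 6.02 = (100.5 − 1.76)/6.02 = 16.402.

16.40 bits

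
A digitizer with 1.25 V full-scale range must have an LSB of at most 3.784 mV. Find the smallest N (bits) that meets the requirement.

9 bits

Number of steps required ≥ 1.25 V / 3.784 mV = 330.34.
Need 2^N ≥ 330.34; 2^8 = 256, 2^9 = 512.
Minimum N = 9.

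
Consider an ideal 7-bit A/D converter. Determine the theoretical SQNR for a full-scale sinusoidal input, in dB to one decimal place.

SNR ≈ 6.02·N + 1.76 dB = 6.02·7 + 1.76 = 43.90 dB.

43.9 dB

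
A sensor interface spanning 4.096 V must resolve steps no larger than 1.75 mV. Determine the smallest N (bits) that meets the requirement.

12 bits

Number of steps required ≥ 4.096 V / 1.75 mV = 2340.57.
Need 2^N ≥ 2340.57; 2^11 = 2048, 2^12 = 4096.
Minimum N = 12.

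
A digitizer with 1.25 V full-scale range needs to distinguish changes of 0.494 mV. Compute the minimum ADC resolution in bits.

12 bits

Number of steps required ≥ 1.25 V / 0.494 mV = 2530.36.
Need 2^N ≥ 2530.36; 2^11 = 2048, 2^12 = 4096.
Minimum N = 12.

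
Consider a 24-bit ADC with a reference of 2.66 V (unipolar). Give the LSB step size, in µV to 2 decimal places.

0.16 µV

Full-scale span = 2.66 V.
LSB = 2.66 / 2^24 = 2.66 / 16777216 = 1.58548e-07 V = 0.16 µV.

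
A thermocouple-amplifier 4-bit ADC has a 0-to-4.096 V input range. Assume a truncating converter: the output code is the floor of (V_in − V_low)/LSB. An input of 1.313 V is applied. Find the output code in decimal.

With 16 levels over 4.096 V, one step is 256.000 mV.
(1.313 − 0) / 0.256 = 5.129 LSBs.
⌊·⌋(5.129) = 5.

code 5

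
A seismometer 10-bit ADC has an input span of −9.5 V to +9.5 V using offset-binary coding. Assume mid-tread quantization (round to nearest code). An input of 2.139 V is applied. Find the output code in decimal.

LSB = 19 V / 1024 = 18.555 mV.
Input sits at 627.281 steps above V_low.
Round → code 627.

code 627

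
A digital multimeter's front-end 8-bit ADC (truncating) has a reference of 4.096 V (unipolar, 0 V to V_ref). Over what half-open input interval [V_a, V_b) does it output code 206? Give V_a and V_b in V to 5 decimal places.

[3.29600 V, 3.31200 V)

LSB = 4.096/2^8 = 16.000 mV.
V_a = V_low + 206·LSB = 3.296 V; V_b = V_low + 207·LSB = 3.312 V.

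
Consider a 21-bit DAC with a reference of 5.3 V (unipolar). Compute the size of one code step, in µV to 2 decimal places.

2.53 µV

Full-scale span = 5.3 V.
LSB = 5.3 / 2^21 = 5.3 / 2097152 = 2.52724e-06 V = 2.53 µV.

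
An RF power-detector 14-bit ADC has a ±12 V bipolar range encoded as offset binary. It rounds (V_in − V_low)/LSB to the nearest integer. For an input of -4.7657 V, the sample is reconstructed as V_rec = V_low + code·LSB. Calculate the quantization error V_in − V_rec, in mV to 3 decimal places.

-0.563 mV

LSB = 24/2^14 = 1.465 mV.
Scaled input = 4938.6155 LSBs, so code = 4939.
Reconstructed: -4.7651367 V.
V_in − V_rec = -0.000563281 V = -0.563 mV.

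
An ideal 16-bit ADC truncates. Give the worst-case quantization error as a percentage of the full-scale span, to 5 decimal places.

0.00153 %

Truncating → worst-case error = 1 LSB = V_FS/2^16, so 100/65536 = 0.00152588 % of full scale.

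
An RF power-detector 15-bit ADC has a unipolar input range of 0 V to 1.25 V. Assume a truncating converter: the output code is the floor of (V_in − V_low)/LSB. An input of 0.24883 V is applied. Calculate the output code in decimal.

Full-scale span = 1.25 V; LSB = 1.25/2^15 = 38.15 µV.
(V_in − V_low)/LSB = (0.24883 − 0) / 3.8147e-05 = 6522.929.
Floor → code 6522.

code 6522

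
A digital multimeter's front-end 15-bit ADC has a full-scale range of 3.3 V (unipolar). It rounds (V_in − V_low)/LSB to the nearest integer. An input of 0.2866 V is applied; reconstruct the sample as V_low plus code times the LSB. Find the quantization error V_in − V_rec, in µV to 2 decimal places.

-14.99 µV

One LSB is 3.3 V / 32768 = 100.71 µV.
Scaled input = 2845.8512 LSBs, so code = 2846.
V_rec = 0 + 2846·0.000100708 = 0.28661499 V.
Error = 0.2866 − 0.28661499 = -1.49902e-05 V = -14.99 µV.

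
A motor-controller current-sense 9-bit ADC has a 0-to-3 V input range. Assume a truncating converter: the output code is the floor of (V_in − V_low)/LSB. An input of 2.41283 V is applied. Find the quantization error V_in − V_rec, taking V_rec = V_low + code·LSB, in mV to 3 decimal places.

Step size: 3 V ÷ 2^9 = 5.859 mV.
(V_in − V_low)/LSB = (2.41283 − 0)/0.00585938 = 411.7897 → code 411 (floor).
V_rec = 0 + 411·0.00585938 = 2.4082031 V.
Difference: 0.00462687 V → 4.627 mV.

4.627 mV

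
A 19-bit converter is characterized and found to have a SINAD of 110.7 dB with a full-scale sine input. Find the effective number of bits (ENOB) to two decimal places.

ENOB = (SINAD − 1.76) / 6.02 = (110.7 − 1.76)/6.02 = 18.096.

18.10 bits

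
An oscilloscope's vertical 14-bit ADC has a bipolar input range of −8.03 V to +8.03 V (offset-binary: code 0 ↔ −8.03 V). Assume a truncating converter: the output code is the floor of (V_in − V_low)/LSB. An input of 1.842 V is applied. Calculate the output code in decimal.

code 10071

Full-scale span = 16.06 V; LSB = 16.06/2^14 = 0.980 mV.
Input sits at 10071.161 steps above V_low.
⌊·⌋(10071.161) = 10071.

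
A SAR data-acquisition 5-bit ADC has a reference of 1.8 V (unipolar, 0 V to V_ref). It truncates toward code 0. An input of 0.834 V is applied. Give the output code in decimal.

LSB = 1.8 V / 32 = 56.250 mV.
Input sits at 14.827 steps above V_low.
Floor → code 14.

code 14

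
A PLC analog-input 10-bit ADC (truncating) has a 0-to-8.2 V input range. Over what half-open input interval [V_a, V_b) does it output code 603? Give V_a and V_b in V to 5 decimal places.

LSB = 8.2/2^10 = 8.008 mV.
V_a = V_low + 603·LSB = 4.82871 V; V_b = V_low + 604·LSB = 4.83672 V.

[4.82871 V, 4.83672 V)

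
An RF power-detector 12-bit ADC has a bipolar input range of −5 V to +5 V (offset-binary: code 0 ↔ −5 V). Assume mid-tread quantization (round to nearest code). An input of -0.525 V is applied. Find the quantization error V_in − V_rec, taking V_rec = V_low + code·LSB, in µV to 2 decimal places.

Step size: 10 V ÷ 2^12 = 2.441 mV.
(-0.525 − (−5))/0.00244141 = 1832.9600; round gives code 1833.
V_rec = (−5) + 1833·0.00244141 = -0.52490234 V.
Error = -0.525 − (−0.52490234) = -9.76563e-05 V = -97.66 µV.

-97.66 µV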